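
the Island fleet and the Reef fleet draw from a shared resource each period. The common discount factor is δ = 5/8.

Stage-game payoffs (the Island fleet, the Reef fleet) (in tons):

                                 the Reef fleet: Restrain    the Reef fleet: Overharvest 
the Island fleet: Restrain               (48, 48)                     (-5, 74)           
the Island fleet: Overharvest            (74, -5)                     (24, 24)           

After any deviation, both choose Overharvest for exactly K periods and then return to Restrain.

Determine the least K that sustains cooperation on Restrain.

3

No profitable deviation requires (48−24)(δ+…+δ^K) ≥ 74−48, i.e. δ+…+δ^K ≥ 13/12 ≈ 1.0833.
With δ = 5/8, the partial sums are K=1: 0.6250, K=2: 1.0156, K=3: 1.2598.
K = 3 is the first length at which the sum reaches 1.0833.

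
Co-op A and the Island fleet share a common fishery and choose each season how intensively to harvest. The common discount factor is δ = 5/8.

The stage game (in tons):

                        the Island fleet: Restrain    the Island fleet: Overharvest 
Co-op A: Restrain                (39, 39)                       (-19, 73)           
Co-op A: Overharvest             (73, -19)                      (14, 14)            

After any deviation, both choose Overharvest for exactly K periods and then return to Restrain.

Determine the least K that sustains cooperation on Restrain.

4

Need Σ_{k=1}^{K} δ^k ≥ (73−39)/(39−14) = 1.3600 at δ = 5/8.
At K = 3 the sum is 1.2598 < 1.3600; at K = 4 it is 1.4124 ≥ 1.3600.
So the minimum punishment length is K = 4.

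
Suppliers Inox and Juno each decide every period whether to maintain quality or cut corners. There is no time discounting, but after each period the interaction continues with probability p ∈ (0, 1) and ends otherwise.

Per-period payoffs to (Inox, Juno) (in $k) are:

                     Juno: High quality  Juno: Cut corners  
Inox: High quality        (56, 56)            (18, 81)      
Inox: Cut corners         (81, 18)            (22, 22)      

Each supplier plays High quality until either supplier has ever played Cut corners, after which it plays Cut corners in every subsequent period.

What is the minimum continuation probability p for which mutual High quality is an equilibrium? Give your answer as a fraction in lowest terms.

Expected cooperation value is 56 + p·56 + p²·56 + … = 56/(1−p); deviation gives 81 + p·22/(1−p).
56 ≥ 81(1−p) + 22p ⇒ 59p ≥ 25 ⇒ p ≥ 25/59.

25/59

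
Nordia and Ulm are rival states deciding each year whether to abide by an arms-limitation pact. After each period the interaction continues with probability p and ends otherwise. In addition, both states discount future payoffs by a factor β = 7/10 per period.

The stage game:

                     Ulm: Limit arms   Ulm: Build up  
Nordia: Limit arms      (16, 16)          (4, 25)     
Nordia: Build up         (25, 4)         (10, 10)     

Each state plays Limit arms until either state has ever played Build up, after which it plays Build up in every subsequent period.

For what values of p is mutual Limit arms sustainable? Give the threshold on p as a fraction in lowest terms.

With continuation probability p and discount β, the effective per-period discount factor is βp.
Grim-trigger IC: βp ≥ (25−16)/(25−10) = 3/5.
So p ≥ (3/5)/(7/10) = 6/7.

6/7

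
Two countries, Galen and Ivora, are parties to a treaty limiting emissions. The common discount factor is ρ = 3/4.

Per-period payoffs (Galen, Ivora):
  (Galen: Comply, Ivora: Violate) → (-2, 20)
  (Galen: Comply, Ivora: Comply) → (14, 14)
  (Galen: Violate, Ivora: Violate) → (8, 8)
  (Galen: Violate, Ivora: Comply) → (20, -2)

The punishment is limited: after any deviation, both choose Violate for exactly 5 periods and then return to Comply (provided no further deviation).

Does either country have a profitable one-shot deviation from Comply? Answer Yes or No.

IC: ρ+…+ρ^5 ≥ (20−14)/(14−8) = 1.
At ρ = 3/4: partial sum = 2.2881 ≥ 1.0000. Cooperation sustainable.

No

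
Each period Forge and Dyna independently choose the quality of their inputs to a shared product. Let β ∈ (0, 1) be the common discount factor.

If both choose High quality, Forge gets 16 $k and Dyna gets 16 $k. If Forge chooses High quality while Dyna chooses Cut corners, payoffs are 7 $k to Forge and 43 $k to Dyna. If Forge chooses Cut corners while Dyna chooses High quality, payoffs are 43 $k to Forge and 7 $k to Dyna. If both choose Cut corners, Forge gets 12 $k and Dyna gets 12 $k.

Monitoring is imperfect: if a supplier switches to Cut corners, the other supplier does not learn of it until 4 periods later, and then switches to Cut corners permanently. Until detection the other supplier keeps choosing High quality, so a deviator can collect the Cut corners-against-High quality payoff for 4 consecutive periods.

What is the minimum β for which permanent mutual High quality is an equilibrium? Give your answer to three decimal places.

Deviating for the 4 undetected periods gains 43−16 = 27 per period over cooperation, then loses 16−12 = 4 per period forever once punishment starts.
Gain: 27(1 + β + … + β^3); loss: 4·β^4/(1−β).
No profitable deviation ⇔ 27(1−β^4) ≤ 4·β^4, i.e. β^4 ≥ 27/(27+4) = 27/31.
Hence β ≥ (27/31)^(1/4) ≈ 0.966.

0.966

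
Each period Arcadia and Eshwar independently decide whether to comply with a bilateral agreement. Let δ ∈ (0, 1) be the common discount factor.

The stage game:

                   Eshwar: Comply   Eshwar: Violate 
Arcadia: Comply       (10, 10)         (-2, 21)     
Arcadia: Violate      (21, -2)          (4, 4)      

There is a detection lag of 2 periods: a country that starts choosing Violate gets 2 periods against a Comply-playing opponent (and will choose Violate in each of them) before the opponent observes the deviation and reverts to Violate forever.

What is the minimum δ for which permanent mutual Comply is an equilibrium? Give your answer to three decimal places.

The best deviation is to choose Violate for all 2 undetected periods, earning 21 each, then 4 forever once detected.
Deviation value: 21(1−δ^2)/(1−δ) + 4δ^2/(1−δ); cooperation value: 10/(1−δ).
IC: 10 ≥ 21(1−δ^2) + 4δ^2 = 21 − 17δ^2.
So δ^2 ≥ 11/17, giving δ ≥ (11/17)^(1/2) ≈ 0.804.

0.804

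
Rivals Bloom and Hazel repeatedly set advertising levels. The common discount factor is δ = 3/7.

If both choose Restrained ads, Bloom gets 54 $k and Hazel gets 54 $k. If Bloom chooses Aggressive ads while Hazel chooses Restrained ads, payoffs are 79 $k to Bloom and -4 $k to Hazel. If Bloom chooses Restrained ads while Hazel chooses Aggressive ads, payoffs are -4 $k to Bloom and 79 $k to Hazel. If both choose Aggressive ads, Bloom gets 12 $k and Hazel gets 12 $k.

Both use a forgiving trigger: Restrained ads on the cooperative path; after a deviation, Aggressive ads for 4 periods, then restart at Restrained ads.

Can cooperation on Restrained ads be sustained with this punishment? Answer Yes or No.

Yes

IC: δ+…+δ^4 ≥ (79−54)/(54−12) = 25/42.
At δ = 3/7: partial sum = 0.7247 ≥ 0.5952. Cooperation sustainable.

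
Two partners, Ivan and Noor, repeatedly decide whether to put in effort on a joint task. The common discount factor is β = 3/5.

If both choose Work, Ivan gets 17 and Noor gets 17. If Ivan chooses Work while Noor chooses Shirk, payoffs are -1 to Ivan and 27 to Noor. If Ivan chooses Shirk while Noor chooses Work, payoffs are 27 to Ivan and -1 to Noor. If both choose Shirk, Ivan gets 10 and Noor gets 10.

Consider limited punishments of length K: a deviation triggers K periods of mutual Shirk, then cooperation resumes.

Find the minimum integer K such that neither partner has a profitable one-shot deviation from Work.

IC: β(1−β^K)/(1−β) ≥ (27−17)/(17−10) = 10/7.
With β = 3/5: need 1 − β^K ≥ 10/7·(1−3/5)/(3/5), i.e. β^K ≤ 0.0476.
Since (3/5)^5 = 0.0778 and (3/5)^6 = 0.0467, the smallest such K is 6.

6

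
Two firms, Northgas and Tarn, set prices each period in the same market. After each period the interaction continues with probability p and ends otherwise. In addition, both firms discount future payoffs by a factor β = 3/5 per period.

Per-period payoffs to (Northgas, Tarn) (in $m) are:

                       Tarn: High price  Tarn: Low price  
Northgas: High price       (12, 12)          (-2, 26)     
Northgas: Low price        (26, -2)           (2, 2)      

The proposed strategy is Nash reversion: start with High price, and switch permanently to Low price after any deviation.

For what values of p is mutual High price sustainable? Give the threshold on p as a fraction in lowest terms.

Expected continuation weight on next period's payoff is β·p = 3/5·p, which plays the role of the discount factor.
Cooperation requires 3/5·p ≥ (26−12)/(26−2) = 7/12, hence p ≥ 35/36.

35/36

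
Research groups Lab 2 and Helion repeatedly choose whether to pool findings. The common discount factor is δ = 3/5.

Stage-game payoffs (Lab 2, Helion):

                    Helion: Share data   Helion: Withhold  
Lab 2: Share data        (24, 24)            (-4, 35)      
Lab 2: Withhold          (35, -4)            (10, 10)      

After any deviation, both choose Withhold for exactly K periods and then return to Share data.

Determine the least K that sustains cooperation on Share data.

IC: δ(1−δ^K)/(1−δ) ≥ (35−24)/(24−10) = 11/14.
With δ = 3/5: need 1 − δ^K ≥ 11/14·(1−3/5)/(3/5), i.e. δ^K ≤ 0.4762.
Since (3/5)^1 = 0.6000 and (3/5)^2 = 0.3600, the smallest such K is 2.

2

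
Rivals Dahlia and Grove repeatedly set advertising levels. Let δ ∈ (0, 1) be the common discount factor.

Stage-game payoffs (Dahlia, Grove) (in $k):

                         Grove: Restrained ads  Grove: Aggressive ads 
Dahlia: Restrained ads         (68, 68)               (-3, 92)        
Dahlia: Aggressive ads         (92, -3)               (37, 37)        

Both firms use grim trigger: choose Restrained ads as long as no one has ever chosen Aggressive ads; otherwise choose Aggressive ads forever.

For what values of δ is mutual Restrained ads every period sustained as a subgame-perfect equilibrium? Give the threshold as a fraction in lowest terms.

24/55

One-period gain from deviating is 92 − 68 = 24. The loss is 68 − 37 = 31 in every subsequent period, with present value 31·δ/(1−δ).
Deviation is unprofitable when 31·δ/(1−δ) ≥ 24, i.e. δ/(1−δ) ≥ 24/31.
Equivalently δ ≥ 24/(24+31) = 24/55.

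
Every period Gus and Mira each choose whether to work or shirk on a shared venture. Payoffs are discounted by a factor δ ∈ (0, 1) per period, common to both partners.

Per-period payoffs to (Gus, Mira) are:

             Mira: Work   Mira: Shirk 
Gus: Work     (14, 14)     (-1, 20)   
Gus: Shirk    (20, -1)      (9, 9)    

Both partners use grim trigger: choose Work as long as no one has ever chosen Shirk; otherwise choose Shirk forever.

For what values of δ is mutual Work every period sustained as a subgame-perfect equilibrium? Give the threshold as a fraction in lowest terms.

6/11

Cooperation forever yields 14 each period: 14/(1−δ).
Deviating yields 20 once, then 9 forever: 20 + 9δ/(1−δ).
No profitable deviation requires 14/(1−δ) ≥ 20 + 9δ/(1−δ).
Multiplying by (1−δ): 14 ≥ 20(1−δ) + 9δ = 20 − 11δ.
So 11δ ≥ 6, i.e. δ ≥ 6/11.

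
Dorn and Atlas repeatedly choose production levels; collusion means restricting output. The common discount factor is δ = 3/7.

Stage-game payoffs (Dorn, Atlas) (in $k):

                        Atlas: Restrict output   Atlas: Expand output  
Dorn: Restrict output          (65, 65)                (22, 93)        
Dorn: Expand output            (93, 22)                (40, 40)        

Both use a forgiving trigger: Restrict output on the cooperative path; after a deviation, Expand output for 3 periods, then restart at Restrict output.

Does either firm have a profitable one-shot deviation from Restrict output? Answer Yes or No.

Comparing payoff streams over the 4 periods until play realigns: cooperate → 65(1+δ+…+δ^3); deviate → 93 + 40(δ+…+δ^3).
Cooperation is sustained iff (65−40)(δ+…+δ^3) ≥ 93−65.
δ+…+δ^3 = 3/7·(1−(3/7)^3)/(1−3/7) = 0.6910, and (93−65)/(65−40) = 1.1200.
0.6910 < 1.1200, so cooperation is not sustainable.

Yes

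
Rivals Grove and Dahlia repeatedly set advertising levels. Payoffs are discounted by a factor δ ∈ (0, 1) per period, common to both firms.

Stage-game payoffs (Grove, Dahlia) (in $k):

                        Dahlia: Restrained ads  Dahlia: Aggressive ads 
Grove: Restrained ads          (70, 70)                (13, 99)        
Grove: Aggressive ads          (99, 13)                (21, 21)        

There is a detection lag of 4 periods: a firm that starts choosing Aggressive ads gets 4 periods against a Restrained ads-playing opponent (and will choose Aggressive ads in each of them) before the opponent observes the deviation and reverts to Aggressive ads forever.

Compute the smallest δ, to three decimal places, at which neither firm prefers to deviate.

A deviator earns 99 for 4 periods, then 21 forever; cooperating earns 70 forever. Multiplying the IC by (1−δ):
70 ≥ 99(1−δ^4) + 21δ^4, so 78·δ^4 ≥ 29 and δ^4 ≥ 29/78.
δ ≥ (29/78)^(1/4) ≈ 0.781.

0.781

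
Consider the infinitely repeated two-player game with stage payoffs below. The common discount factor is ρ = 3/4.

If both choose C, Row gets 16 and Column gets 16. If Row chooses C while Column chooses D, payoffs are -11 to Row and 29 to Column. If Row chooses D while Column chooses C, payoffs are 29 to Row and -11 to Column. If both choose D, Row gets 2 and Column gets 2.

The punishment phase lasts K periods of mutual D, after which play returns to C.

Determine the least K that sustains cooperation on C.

IC: ρ(1−ρ^K)/(1−ρ) ≥ (29−16)/(16−2) = 13/14.
With ρ = 3/4: need 1 − ρ^K ≥ 13/14·(1−3/4)/(3/4), i.e. ρ^K ≤ 0.6905.
Since (3/4)^1 = 0.7500 and (3/4)^2 = 0.5625, the smallest such K is 2.

2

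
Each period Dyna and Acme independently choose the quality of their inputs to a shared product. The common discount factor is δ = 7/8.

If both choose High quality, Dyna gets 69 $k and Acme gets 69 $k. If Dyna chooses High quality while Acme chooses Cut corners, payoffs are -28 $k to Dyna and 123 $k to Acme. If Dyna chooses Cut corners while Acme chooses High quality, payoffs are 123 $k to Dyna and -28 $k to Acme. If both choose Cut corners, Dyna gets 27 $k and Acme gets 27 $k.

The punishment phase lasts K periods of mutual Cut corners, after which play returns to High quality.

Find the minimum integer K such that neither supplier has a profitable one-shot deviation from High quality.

2

No profitable deviation requires (69−27)(δ+…+δ^K) ≥ 123−69, i.e. δ+…+δ^K ≥ 9/7 ≈ 1.2857.
With δ = 7/8, the partial sums are K=1: 0.8750, K=2: 1.6406.
K = 2 is the first length at which the sum reaches 1.2857.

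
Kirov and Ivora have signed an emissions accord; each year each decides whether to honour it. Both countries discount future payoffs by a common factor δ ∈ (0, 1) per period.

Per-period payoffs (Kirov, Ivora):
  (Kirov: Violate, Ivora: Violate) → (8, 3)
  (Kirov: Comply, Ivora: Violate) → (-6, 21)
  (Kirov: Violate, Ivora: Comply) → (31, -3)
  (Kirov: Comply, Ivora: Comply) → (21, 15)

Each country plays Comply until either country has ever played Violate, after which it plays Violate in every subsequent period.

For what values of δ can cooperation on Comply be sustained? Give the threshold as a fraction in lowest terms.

For Kirov: deviation gain 31−21 = 10, per-period punishment loss 21−8 = 13. IC gives δ ≥ 10/23.
For Ivora: gain 6, loss 12 per period, so δ ≥ 6/18 = 1/3.
The tighter constraint is Kirov's, so cooperation needs δ ≥ 10/23.

10/23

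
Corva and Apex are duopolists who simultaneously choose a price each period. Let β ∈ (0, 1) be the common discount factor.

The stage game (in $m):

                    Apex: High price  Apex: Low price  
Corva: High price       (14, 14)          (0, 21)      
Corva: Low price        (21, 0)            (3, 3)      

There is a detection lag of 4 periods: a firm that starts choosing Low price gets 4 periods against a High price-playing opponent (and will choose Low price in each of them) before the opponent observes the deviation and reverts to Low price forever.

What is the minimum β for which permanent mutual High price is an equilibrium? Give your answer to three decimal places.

0.790

A deviator earns 21 for 4 periods, then 3 forever; cooperating earns 14 forever. Multiplying the IC by (1−β):
14 ≥ 21(1−β^4) + 3β^4, so 18·β^4 ≥ 7 and β^4 ≥ 7/18.
β ≥ (7/18)^(1/4) ≈ 0.790.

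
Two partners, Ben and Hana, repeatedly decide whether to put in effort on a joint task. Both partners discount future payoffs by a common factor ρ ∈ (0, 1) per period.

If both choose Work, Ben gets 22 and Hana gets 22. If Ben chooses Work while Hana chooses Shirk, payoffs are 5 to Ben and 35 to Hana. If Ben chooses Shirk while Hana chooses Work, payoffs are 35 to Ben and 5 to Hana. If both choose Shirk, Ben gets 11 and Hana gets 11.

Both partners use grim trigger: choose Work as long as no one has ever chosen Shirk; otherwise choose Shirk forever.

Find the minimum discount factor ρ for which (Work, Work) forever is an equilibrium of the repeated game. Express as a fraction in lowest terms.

13/24

Cooperation forever yields 22 each period: 22/(1−ρ).
Deviating yields 35 once, then 11 forever: 35 + 11ρ/(1−ρ).
No profitable deviation requires 22/(1−ρ) ≥ 35 + 11ρ/(1−ρ).
Multiplying by (1−ρ): 22 ≥ 35(1−ρ) + 11ρ = 35 − 24ρ.
So 24ρ ≥ 13, i.e. ρ ≥ 13/24.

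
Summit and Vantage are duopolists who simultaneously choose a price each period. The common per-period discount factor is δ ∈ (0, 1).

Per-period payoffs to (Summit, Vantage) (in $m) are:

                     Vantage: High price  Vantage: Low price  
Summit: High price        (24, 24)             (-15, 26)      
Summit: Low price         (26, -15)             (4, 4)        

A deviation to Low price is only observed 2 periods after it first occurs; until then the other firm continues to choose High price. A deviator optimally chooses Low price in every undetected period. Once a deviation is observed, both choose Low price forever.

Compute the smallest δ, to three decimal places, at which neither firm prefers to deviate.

Deviating for the 2 undetected periods gains 26−24 = 2 per period over cooperation, then loses 24−4 = 20 per period forever once punishment starts.
Gain: 2(1 + δ + … + δ^1); loss: 20·δ^2/(1−δ).
No profitable deviation ⇔ 2(1−δ^2) ≤ 20·δ^2, i.e. δ^2 ≥ 2/(2+20) = 1/11.
Hence δ ≥ (1/11)^(1/2) ≈ 0.302.

0.302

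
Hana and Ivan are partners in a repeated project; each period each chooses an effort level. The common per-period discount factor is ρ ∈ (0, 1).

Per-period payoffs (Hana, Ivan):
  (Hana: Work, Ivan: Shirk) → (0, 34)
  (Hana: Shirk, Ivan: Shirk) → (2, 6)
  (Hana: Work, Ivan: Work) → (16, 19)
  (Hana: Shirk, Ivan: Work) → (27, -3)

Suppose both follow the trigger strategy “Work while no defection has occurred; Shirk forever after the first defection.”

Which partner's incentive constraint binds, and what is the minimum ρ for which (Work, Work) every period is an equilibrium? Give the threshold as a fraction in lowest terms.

Hana: cooperation gives 16 each period; deviation gives 27 once then 2 forever.
  16/(1−ρ) ≥ 27 + 2ρ/(1−ρ) ⇒ ρ ≥ 11/25.
Ivan: cooperation gives 19 each period; deviation gives 34 once then 6 forever.
  ρ ≥ 15/28.
Both must hold, so the binding constraint is Ivan's: ρ ≥ 15/28.

Ivan; ρ ≥ 15/28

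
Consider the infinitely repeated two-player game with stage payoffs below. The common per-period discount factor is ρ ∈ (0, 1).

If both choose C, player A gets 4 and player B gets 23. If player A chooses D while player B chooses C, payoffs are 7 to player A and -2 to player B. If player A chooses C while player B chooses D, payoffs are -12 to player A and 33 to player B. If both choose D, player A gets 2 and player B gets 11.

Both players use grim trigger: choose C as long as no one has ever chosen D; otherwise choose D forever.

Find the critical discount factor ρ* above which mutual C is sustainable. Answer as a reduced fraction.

3/5

player A: cooperation gives 4 each period; deviation gives 7 once then 2 forever.
  4/(1−ρ) ≥ 7 + 2ρ/(1−ρ) ⇒ ρ ≥ 3/5.
player B: cooperation gives 23 each period; deviation gives 33 once then 11 forever.
  ρ ≥ 10/22 = 5/11.
Both must hold, so the binding constraint is player A's: ρ ≥ 3/5.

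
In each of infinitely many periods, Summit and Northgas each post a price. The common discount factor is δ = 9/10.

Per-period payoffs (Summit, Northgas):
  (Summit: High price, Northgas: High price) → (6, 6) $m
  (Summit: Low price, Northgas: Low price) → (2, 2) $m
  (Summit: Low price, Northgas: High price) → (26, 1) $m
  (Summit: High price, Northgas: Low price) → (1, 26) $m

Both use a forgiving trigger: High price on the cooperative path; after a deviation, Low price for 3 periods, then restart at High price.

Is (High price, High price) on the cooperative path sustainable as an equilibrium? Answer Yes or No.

Comparing payoff streams over the 4 periods until play realigns: cooperate → 6(1+δ+…+δ^3); deviate → 26 + 2(δ+…+δ^3).
Cooperation is sustained iff (6−2)(δ+…+δ^3) ≥ 26−6.
δ+…+δ^3 = 9/10·(1−(9/10)^3)/(1−9/10) = 2.4390, and (26−6)/(6−2) = 5.0000.
2.4390 < 5.0000, so cooperation is not sustainable.

No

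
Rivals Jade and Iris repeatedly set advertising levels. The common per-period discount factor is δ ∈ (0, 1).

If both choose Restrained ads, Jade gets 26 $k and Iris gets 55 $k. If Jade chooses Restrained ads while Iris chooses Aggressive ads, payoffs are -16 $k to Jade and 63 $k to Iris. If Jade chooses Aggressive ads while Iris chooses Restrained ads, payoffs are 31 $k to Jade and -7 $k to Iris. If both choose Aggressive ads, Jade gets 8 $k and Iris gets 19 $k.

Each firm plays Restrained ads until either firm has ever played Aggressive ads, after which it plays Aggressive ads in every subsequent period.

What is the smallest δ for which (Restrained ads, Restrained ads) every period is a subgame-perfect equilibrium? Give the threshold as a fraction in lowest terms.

5/23

Jade: cooperation gives 26 each period; deviation gives 31 once then 8 forever.
  26/(1−δ) ≥ 31 + 8δ/(1−δ) ⇒ δ ≥ 5/23.
Iris: cooperation gives 55 each period; deviation gives 63 once then 19 forever.
  δ ≥ 8/44 = 2/11.
Both must hold, so the binding constraint is Jade's: δ ≥ 5/23.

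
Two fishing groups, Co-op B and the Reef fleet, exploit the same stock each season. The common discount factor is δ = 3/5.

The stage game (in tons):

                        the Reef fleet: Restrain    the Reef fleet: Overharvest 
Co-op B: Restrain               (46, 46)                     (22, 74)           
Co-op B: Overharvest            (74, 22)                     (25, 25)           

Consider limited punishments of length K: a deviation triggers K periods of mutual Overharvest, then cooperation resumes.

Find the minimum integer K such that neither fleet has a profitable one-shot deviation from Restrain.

5

Need Σ_{k=1}^{K} δ^k ≥ (74−46)/(46−25) = 1.3333 at δ = 3/5.
At K = 4 the sum is 1.3056 < 1.3333; at K = 5 it is 1.3834 ≥ 1.3333.
So the minimum punishment length is K = 5.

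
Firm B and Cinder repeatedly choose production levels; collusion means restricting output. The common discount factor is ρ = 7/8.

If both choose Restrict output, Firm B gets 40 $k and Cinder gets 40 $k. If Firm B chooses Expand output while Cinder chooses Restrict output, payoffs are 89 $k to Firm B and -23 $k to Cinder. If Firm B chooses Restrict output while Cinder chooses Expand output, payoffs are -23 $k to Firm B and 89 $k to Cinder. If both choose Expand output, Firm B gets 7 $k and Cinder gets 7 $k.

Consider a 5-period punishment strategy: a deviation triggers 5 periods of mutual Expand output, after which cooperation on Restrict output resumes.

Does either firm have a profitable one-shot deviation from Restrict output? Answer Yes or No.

No

A one-shot deviation gives 89 now, then 7 for 5 periods, then back to 40.
Gain from deviating: (89−40) today; loss: (40−7) in each of the next 5 periods.
No-deviation condition: (40−7)(ρ+…+ρ^5) ≥ 89−40, i.e. ρ+…+ρ^5 ≥ 49/33.
At ρ = 7/8: ρ+…+ρ^5 = 3.4096 ≥ 1.4848.
So cooperation is sustainable.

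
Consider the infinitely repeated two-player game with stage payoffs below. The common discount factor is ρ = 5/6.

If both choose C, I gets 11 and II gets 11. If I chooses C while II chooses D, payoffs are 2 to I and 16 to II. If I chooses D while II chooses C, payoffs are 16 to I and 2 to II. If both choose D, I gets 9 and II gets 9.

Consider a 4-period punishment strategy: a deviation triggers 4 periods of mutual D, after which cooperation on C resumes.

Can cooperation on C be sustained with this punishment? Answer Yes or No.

Yes

Comparing payoff streams over the 5 periods until play realigns: cooperate → 11(1+ρ+…+ρ^4); deviate → 16 + 9(ρ+…+ρ^4).
Cooperation is sustained iff (11−9)(ρ+…+ρ^4) ≥ 16−11.
ρ+…+ρ^4 = 5/6·(1−(5/6)^4)/(1−5/6) = 2.5887, and (16−11)/(11−9) = 2.5000.
2.5887 ≥ 2.5000, so cooperation is sustainable.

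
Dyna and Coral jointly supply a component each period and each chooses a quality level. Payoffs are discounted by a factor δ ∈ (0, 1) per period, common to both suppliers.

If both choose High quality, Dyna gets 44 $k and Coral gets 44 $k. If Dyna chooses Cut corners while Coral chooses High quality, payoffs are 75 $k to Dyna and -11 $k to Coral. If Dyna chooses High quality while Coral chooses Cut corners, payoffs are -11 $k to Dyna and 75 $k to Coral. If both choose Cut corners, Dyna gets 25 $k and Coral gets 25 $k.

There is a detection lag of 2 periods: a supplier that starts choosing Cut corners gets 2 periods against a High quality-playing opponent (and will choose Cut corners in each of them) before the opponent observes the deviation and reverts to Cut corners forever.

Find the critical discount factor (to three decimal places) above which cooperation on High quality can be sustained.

The best deviation is to choose Cut corners for all 2 undetected periods, earning 75 each, then 25 forever once detected.
Deviation value: 75(1−δ^2)/(1−δ) + 25δ^2/(1−δ); cooperation value: 44/(1−δ).
IC: 44 ≥ 75(1−δ^2) + 25δ^2 = 75 − 50δ^2.
So δ^2 ≥ 31/50, giving δ ≥ (31/50)^(1/2) ≈ 0.787.

0.787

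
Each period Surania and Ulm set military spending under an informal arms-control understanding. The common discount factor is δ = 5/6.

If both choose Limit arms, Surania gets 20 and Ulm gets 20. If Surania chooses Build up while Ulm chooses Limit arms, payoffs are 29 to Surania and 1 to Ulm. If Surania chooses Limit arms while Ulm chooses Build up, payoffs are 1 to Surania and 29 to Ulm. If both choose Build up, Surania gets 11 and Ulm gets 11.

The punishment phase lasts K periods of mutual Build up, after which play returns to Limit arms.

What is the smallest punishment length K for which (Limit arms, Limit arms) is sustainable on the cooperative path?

IC: δ(1−δ^K)/(1−δ) ≥ (29−20)/(20−11) = 1.
With δ = 5/6: need 1 − δ^K ≥ 1·(1−5/6)/(5/6), i.e. δ^K ≤ 0.8000.
Since (5/6)^1 = 0.8333 and (5/6)^2 = 0.6944, the smallest such K is 2.

2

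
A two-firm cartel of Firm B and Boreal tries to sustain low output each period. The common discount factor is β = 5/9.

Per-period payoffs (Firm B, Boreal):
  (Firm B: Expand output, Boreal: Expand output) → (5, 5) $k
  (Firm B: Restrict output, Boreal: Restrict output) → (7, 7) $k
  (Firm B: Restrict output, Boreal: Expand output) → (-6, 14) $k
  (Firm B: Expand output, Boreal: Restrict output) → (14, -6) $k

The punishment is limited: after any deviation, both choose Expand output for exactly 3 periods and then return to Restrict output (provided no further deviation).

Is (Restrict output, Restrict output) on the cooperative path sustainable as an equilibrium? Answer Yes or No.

A one-shot deviation gives 14 now, then 5 for 3 periods, then back to 7.
Gain from deviating: (14−7) today; loss: (7−5) in each of the next 3 periods.
No-deviation condition: (7−5)(β+…+β^3) ≥ 14−7, i.e. β+…+β^3 ≥ 7/2.
At β = 5/9: β+…+β^3 = 1.0357 < 3.5000.
So cooperation is not sustainable.

No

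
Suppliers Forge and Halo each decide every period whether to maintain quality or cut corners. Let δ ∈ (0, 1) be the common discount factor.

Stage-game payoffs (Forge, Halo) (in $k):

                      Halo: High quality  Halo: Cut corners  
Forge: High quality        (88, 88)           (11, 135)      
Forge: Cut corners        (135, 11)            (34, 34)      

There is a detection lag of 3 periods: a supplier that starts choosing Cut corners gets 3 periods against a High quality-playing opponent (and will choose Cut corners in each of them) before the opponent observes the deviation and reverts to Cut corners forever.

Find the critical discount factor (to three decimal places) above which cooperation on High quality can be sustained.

A deviator earns 135 for 3 periods, then 34 forever; cooperating earns 88 forever. Multiplying the IC by (1−δ):
88 ≥ 135(1−δ^3) + 34δ^3, so 101·δ^3 ≥ 47 and δ^3 ≥ 47/101.
δ ≥ (47/101)^(1/3) ≈ 0.775.

0.775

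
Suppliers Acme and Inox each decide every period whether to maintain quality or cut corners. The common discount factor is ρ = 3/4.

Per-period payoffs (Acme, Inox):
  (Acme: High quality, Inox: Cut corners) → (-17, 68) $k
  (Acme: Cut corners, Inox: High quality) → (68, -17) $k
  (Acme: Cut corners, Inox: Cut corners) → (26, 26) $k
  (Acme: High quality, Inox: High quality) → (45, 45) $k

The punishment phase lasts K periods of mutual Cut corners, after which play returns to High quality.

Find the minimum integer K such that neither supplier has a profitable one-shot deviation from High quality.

IC: ρ(1−ρ^K)/(1−ρ) ≥ (68−45)/(45−26) = 23/19.
With ρ = 3/4: need 1 − ρ^K ≥ 23/19·(1−3/4)/(3/4), i.e. ρ^K ≤ 0.5965.
Since (3/4)^1 = 0.7500 and (3/4)^2 = 0.5625, the smallest such K is 2.

2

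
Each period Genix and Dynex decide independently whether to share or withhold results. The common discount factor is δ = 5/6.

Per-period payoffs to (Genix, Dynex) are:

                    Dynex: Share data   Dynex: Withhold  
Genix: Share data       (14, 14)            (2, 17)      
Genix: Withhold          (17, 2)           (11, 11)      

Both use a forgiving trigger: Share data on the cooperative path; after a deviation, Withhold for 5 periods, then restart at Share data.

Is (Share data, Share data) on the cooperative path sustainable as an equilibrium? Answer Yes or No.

Yes

Comparing payoff streams over the 6 periods until play realigns: cooperate → 14(1+δ+…+δ^5); deviate → 17 + 11(δ+…+δ^5).
Cooperation is sustained iff (14−11)(δ+…+δ^5) ≥ 17−14.
δ+…+δ^5 = 5/6·(1−(5/6)^5)/(1−5/6) = 2.9906, and (17−14)/(14−11) = 1.0000.
2.9906 ≥ 1.0000, so cooperation is sustainable.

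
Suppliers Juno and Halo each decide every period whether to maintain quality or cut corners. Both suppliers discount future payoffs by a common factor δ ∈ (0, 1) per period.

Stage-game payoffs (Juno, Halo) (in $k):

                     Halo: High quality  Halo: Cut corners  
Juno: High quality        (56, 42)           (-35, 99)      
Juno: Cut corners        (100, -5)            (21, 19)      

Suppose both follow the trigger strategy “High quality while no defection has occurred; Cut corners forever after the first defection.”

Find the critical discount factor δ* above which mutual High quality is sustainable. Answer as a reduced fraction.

Juno: cooperation gives 56 each period; deviation gives 100 once then 21 forever.
  56/(1−δ) ≥ 100 + 21δ/(1−δ) ⇒ δ ≥ 44/79.
Halo: cooperation gives 42 each period; deviation gives 99 once then 19 forever.
  δ ≥ 57/80.
Both must hold, so the binding constraint is Halo's: δ ≥ 57/80.

57/80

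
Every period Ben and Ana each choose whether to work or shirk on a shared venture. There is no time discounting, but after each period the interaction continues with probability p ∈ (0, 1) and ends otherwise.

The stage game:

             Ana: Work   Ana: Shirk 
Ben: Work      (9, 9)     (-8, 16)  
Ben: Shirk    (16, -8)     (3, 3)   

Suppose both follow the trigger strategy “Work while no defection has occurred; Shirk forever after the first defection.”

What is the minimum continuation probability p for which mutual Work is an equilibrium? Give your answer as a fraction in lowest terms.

With no time discounting, the continuation probability p plays the role of the discount factor.
Grim-trigger IC: 9/(1−p) ≥ 16 + 3p/(1−p) ⇒ p ≥ (16−9)/(16−3) = 7/13.

7/13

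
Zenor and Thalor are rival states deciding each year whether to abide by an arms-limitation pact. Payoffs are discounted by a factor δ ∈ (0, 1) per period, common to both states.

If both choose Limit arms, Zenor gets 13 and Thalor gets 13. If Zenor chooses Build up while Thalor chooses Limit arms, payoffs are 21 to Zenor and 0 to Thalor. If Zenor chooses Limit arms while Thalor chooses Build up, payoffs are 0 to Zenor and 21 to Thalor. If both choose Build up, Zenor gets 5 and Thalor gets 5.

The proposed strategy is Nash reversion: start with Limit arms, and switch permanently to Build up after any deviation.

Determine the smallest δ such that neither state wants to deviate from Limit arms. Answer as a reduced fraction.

13/(1−δ) ≥ 21 + 5δ/(1−δ)
13 ≥ 21 − 16δ
δ ≥ 8/16 = 1/2.

1/2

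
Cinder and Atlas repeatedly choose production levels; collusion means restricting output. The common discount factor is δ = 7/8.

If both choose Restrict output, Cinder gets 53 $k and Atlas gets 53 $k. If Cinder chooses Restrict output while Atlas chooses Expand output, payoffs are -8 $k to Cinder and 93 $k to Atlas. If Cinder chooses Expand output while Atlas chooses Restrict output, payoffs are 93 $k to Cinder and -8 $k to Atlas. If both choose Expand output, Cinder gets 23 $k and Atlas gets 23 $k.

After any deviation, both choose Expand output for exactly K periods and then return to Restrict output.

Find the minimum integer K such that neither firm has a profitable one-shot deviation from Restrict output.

Need Σ_{k=1}^{K} δ^k ≥ (93−53)/(53−23) = 1.3333 at δ = 7/8.
At K = 1 the sum is 0.8750 < 1.3333; at K = 2 it is 1.6406 ≥ 1.3333.
So the minimum punishment length is K = 2.

2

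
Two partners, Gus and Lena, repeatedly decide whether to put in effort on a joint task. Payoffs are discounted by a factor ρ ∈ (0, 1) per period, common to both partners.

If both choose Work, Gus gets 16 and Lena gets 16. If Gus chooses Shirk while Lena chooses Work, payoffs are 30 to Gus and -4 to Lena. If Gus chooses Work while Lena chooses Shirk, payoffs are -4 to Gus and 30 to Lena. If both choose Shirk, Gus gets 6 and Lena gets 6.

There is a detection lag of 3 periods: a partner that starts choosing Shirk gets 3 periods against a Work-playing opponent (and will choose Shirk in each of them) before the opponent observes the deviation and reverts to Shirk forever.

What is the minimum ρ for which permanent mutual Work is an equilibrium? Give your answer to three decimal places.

Deviating for the 3 undetected periods gains 30−16 = 14 per period over cooperation, then loses 16−6 = 10 per period forever once punishment starts.
Gain: 14(1 + ρ + … + ρ^2); loss: 10·ρ^3/(1−ρ).
No profitable deviation ⇔ 14(1−ρ^3) ≤ 10·ρ^3, i.e. ρ^3 ≥ 14/(14+10) = 7/12.
Hence ρ ≥ (7/12)^(1/3) ≈ 0.836.

0.836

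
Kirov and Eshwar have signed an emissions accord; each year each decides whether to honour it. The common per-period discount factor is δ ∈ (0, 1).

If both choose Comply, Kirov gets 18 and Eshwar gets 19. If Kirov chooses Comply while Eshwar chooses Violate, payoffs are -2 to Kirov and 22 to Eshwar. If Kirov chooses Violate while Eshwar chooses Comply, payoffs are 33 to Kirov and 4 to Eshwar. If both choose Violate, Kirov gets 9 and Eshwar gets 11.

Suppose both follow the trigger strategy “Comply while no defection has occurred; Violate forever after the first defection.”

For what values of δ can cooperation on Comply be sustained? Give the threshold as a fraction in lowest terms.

5/8

Kirov's threshold: (33−18)/(33−9) = 5/8.
Eshwar's threshold: (22−19)/(22−11) = 3/11.
5/8 > 3/11, so Kirov binds and δ* = 5/8.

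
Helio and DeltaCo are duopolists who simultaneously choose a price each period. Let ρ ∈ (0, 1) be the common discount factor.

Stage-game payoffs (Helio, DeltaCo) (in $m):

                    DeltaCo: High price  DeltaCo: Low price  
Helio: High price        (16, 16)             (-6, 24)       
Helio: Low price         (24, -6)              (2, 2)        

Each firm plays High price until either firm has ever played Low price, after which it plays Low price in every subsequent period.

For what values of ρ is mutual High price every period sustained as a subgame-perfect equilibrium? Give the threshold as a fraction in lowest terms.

Under grim trigger the critical discount factor is (T−C)/(T−P) with T = 24, C = 16, P = 2.
ρ* = (24−16)/(24−2) = 8/22 = 4/11.

4/11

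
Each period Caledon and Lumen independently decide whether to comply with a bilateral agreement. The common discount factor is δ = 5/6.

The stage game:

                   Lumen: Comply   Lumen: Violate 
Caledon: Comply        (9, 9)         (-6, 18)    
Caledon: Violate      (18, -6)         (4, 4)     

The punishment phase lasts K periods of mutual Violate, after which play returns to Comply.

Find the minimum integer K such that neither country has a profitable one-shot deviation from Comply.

No profitable deviation requires (9−4)(δ+…+δ^K) ≥ 18−9, i.e. δ+…+δ^K ≥ 9/5 ≈ 1.8000.
With δ = 5/6, the partial sums are K=1: 0.8333, K=2: 1.5278, K=3: 2.1065.
K = 3 is the first length at which the sum reaches 1.8000.

3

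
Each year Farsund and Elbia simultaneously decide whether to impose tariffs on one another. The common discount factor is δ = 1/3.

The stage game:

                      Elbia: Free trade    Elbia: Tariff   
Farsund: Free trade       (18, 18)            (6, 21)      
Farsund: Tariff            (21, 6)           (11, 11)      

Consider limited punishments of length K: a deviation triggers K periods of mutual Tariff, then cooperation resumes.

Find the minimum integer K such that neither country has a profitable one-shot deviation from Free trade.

2

IC: δ(1−δ^K)/(1−δ) ≥ (21−18)/(18−11) = 3/7.
With δ = 1/3: need 1 − δ^K ≥ 3/7·(1−1/3)/(1/3), i.e. δ^K ≤ 0.1429.
Since (1/3)^1 = 0.3333 and (1/3)^2 = 0.1111, the smallest such K is 2.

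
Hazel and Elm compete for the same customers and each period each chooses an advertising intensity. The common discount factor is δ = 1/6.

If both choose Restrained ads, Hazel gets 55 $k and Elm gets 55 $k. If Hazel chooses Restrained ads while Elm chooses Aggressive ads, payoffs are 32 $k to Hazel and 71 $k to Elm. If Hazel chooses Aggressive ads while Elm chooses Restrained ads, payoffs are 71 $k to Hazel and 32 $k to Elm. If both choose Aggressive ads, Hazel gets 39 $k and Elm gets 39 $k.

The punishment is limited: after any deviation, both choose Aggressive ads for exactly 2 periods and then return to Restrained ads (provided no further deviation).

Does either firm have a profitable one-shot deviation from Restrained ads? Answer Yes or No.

Yes

Comparing payoff streams over the 3 periods until play realigns: cooperate → 55(1+δ+…+δ^2); deviate → 71 + 39(δ+…+δ^2).
Cooperation is sustained iff (55−39)(δ+…+δ^2) ≥ 71−55.
δ+…+δ^2 = 1/6·(1−(1/6)^2)/(1−1/6) = 0.1944, and (71−55)/(55−39) = 1.0000.
0.1944 < 1.0000, so cooperation is not sustainable.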